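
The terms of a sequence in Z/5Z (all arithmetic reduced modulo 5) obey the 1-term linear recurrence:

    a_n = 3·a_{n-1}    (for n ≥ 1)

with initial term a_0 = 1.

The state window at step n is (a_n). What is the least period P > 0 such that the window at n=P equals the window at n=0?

4

n=0: window = (1)
n=1: window = (3)
n=2: window = (4)
n=3: window = (2)
n=4: window = (1)
window at n=4 equals window at n=0 → period = 4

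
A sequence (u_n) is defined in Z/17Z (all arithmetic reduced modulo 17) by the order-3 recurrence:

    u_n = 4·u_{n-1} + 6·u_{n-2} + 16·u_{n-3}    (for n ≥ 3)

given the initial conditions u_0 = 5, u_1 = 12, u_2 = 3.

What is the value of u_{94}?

u_3 = 4·3 + 6·12 + 16·5 = 11
u_4 = 4·11 + 6·3 + 16·12 = 16
u_5 = 4·16 + 6·11 + 16·3 = 8
u_6 = 4·8 + 6·16 + 16·11 = 15
u_7 = 4·15 + 6·8 + 16·16 = 7
u_8 = 4·7 + 6·15 + 16·8 = 8
u_9 = 4·8 + 6·7 + 16·15 = 8
u_10 = 4·8 + 6·8 + 16·7 = 5
u_11 = 4·5 + 6·8 + 16·8 = 9
u_12 = 4·9 + 6·5 + 16·8 = 7
u_13 = 4·7 + 6·9 + 16·5 = 9
u_14 = 4·9 + 6·7 + 16·9 = 1
u_15 = 4·1 + 6·9 + 16·7 = 0
u_16 = 4·0 + 6·1 + 16·9 = 14
u_17 = 4·14 + 6·0 + 16·1 = 4
u_18 = 4·4 + 6·14 + 16·0 = 15
u_19 = 4·15 + 6·4 + 16·14 = 2
u_20 = 4·2 + 6·15 + 16·4 = 9
u_21 = 4·9 + 6·2 + 16·15 = 16
u_22 = 4·16 + 6·9 + 16·2 = 14
u_23 = 4·14 + 6·16 + 16·9 = 7
u_24 = 4·7 + 6·14 + 16·16 = 11
u_25 = 4·11 + 6·7 + 16·14 = 4
u_26 = 4·4 + 6·11 + 16·7 = 7
u_27 = 4·7 + 6·4 + 16·11 = 7
u_28 = 4·7 + 6·7 + 16·4 = 15
u_29 = 4·15 + 6·7 + 16·7 = 10
u_30 = 4·10 + 6·15 + 16·7 = 4
u_31 = 4·4 + 6·10 + 16·15 = 10
u_32 = 4·10 + 6·4 + 16·10 = 3
u_33 = 4·3 + 6·10 + 16·4 = 0
u_34 = 4·0 + 6·3 + 16·10 = 8
u_35 = 4·8 + 6·0 + 16·3 = 12
u_36 = 4·12 + 6·8 + 16·0 = 11
u_37 = 4·11 + 6·12 + 16·8 = 6
u_38 = 4·6 + 6·11 + 16·12 = 10
u_39 = 4·10 + 6·6 + 16·11 = 14
u_40 = 4·14 + 6·10 + 16·6 = 8
u_41 = 4·8 + 6·14 + 16·10 = 4
u_42 = 4·4 + 6·8 + 16·14 = 16
u_43 = 4·16 + 6·4 + 16·8 = 12
u_44 = 4·12 + 6·16 + 16·4 = 4
u_45 = 4·4 + 6·12 + 16·16 = 4
u_46 = 4·4 + 6·4 + 16·12 = 11
u_47 = 4·11 + 6·4 + 16·4 = 13
u_48 = 4·13 + 6·11 + 16·4 = 12
u_49 = 4·12 + 6·13 + 16·11 = 13
u_50 = 4·13 + 6·12 + 16·13 = 9
u_51 = 4·9 + 6·13 + 16·12 = 0
u_52 = 4·0 + 6·9 + 16·13 = 7
u_53 = 4·7 + 6·0 + 16·9 = 2
u_54 = 4·2 + 6·7 + 16·0 = 16
u_55 = 4·16 + 6·2 + 16·7 = 1
u_56 = 4·1 + 6·16 + 16·2 = 13
u_57 = 4·13 + 6·1 + 16·16 = 8
u_58 = 4·8 + 6·13 + 16·1 = 7
u_59 = 4·7 + 6·8 + 16·13 = 12
u_60 = 4·12 + 6·7 + 16·8 = 14
u_61 = 4·14 + 6·12 + 16·7 = 2
u_62 = 4·2 + 6·14 + 16·12 = 12
u_63 = 4·12 + 6·2 + 16·14 = 12
u_64 = 4·12 + 6·12 + 16·2 = 16
u_65 = 4·16 + 6·12 + 16·12 = 5
u_66 = 4·5 + 6·16 + 16·12 = 2
u_67 = 4·2 + 6·5 + 16·16 = 5
u_68 = 4·5 + 6·2 + 16·5 = 10
u_69 = 4·10 + 6·5 + 16·2 = 0
u_70 = 4·0 + 6·10 + 16·5 = 4
u_71 = 4·4 + 6·0 + 16·10 = 6
u_72 = 4·6 + 6·4 + 16·0 = 14
u_73 = 4·14 + 6·6 + 16·4 = 3
u_74 = 4·3 + 6·14 + 16·6 = 5
u_75 = 4·5 + 6·3 + 16·14 = 7
u_76 = 4·7 + 6·5 + 16·3 = 4
u_77 = 4·4 + 6·7 + 16·5 = 2
u_78 = 4·2 + 6·4 + 16·7 = 8
u_79 = 4·8 + 6·2 + 16·4 = 6
u_80 = 4·6 + 6·8 + 16·2 = 2
u_81 = 4·2 + 6·6 + 16·8 = 2
u_82 = 4·2 + 6·2 + 16·6 = 14
u_83 = 4·14 + 6·2 + 16·2 = 15
u_84 = 4·15 + 6·14 + 16·2 = 6
u_85 = 4·6 + 6·15 + 16·14 = 15
u_86 = 4·15 + 6·6 + 16·15 = 13
u_87 = 4·13 + 6·15 + 16·6 = 0
u_88 = 4·0 + 6·13 + 16·15 = 12
u_89 = 4·12 + 6·0 + 16·13 = 1
u_90 = 4·1 + 6·12 + 16·0 = 8
u_91 = 4·8 + 6·1 + 16·12 = 9
u_92 = 4·9 + 6·8 + 16·1 = 15
u_93 = 4·15 + 6·9 + 16·8 = 4
u_94 = 4·4 + 6·15 + 16·9 = 12

12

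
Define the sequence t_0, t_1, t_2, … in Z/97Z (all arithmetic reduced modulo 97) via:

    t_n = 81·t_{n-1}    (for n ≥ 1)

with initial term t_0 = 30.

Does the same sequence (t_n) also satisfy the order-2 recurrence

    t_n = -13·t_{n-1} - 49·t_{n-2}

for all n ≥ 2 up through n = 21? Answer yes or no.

yes

Terms t_0..t_21: 30, 5, 17, 19, 84, 14, 67, 92, 80, 78, 13, 83, 30, 5, 17, 19, 84, 14, 67, 92, 80, 78
n=2: candidate gives 17, actual t_2 = 17 ✓
n=3: candidate gives 19, actual t_3 = 19 ✓
n=4: candidate gives 84, actual t_4 = 84 ✓
n=5: candidate gives 14, actual t_5 = 14 ✓
n=6: candidate gives 67, actual t_6 = 67 ✓
n=7: candidate gives 92, actual t_7 = 92 ✓
n=8: candidate gives 80, actual t_8 = 80 ✓
n=9: candidate gives 78, actual t_9 = 78 ✓
n=10: candidate gives 13, actual t_10 = 13 ✓
n=11: candidate gives 83, actual t_11 = 83 ✓
n=12: candidate gives 30, actual t_12 = 30 ✓
n=13: candidate gives 5, actual t_13 = 5 ✓
n=14: candidate gives 17, actual t_14 = 17 ✓
n=15: candidate gives 19, actual t_15 = 19 ✓
n=16: candidate gives 84, actual t_16 = 84 ✓
n=17: candidate gives 14, actual t_17 = 14 ✓
n=18: candidate gives 67, actual t_18 = 67 ✓
n=19: candidate gives 92, actual t_19 = 92 ✓
n=20: candidate gives 80, actual t_20 = 80 ✓
n=21: candidate gives 78, actual t_21 = 78 ✓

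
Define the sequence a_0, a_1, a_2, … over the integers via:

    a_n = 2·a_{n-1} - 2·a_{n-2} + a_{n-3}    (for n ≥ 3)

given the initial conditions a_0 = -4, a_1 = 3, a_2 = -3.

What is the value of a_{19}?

a_3 = 2·-3 + -2·3 + 1·-4 = -16
a_4 = 2·-16 + -2·-3 + 1·3 = -23
a_5 = 2·-23 + -2·-16 + 1·-3 = -17
a_6 = 2·-17 + -2·-23 + 1·-16 = -4
a_7 = 2·-4 + -2·-17 + 1·-23 = 3
a_8 = 2·3 + -2·-4 + 1·-17 = -3
(a_6, a_7, a_8) = (-4, 3, -3) = (a_0, a_1, a_2), so the sequence has period 6.
19 ≡ 1 (mod 6), hence a_19 = a_1 = 3.

3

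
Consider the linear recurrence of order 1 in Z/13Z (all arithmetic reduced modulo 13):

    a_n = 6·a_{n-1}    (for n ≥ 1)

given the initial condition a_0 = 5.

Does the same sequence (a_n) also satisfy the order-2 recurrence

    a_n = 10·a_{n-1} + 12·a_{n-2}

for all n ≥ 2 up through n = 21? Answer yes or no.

Terms a_0..a_21: 5, 4, 11, 1, 6, 10, 8, 9, 2, 12, 7, 3, 5, 4, 11, 1, 6, 10, 8, 9, 2, 12
n=2: candidate gives 9, actual a_2 = 11 ✗

no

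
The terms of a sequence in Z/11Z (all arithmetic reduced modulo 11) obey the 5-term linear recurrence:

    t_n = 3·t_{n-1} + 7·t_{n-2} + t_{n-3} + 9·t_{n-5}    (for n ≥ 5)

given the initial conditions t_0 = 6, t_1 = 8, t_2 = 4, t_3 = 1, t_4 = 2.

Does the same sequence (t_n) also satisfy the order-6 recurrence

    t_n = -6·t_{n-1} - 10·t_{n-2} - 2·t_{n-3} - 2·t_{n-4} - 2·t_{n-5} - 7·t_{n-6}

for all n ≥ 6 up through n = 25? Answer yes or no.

yes

Terms t_0..t_25: 6, 8, 4, 1, 2, 5, 3, 5, 6, 8, 6, 8, 9, 0, 0, 8, 8, 7, 8, 4, 4, 10, 4, 4, 9, 7
n=6: candidate gives 3, actual t_6 = 3 ✓
n=7: candidate gives 5, actual t_7 = 5 ✓
n=8: candidate gives 6, actual t_8 = 6 ✓
n=9: candidate gives 8, actual t_9 = 8 ✓
n=10: candidate gives 6, actual t_10 = 6 ✓
n=11: candidate gives 8, actual t_11 = 8 ✓
n=12: candidate gives 9, actual t_12 = 9 ✓
n=13: candidate gives 0, actual t_13 = 0 ✓
n=14: candidate gives 0, actual t_14 = 0 ✓
n=15: candidate gives 8, actual t_15 = 8 ✓
n=16: candidate gives 8, actual t_16 = 8 ✓
n=17: candidate gives 7, actual t_17 = 7 ✓
n=18: candidate gives 8, actual t_18 = 8 ✓
n=19: candidate gives 4, actual t_19 = 4 ✓
n=20: candidate gives 4, actual t_20 = 4 ✓
n=21: candidate gives 10, actual t_21 = 10 ✓
n=22: candidate gives 4, actual t_22 = 4 ✓
n=23: candidate gives 4, actual t_23 = 4 ✓
n=24: candidate gives 9, actual t_24 = 9 ✓
n=25: candidate gives 7, actual t_25 = 7 ✓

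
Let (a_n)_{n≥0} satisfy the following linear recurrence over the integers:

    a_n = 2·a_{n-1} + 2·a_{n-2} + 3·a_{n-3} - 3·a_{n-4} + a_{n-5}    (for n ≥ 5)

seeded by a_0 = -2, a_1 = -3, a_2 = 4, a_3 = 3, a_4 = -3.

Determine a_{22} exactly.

a_5 = 2·-3 + 2·3 + 3·4 + -3·-3 + 1·-2 = 19
a_6 = 2·19 + 2·-3 + 3·3 + -3·4 + 1·-3 = 26
a_7 = 2·26 + 2·19 + 3·-3 + -3·3 + 1·4 = 76
a_8 = 2·76 + 2·26 + 3·19 + -3·-3 + 1·3 = 273
a_9 = 2·273 + 2·76 + 3·26 + -3·19 + 1·-3 = 716
a_10 = 2·716 + 2·273 + 3·76 + -3·26 + 1·19 = 2147
a_11 = 2·2147 + 2·716 + 3·273 + -3·76 + 1·26 = 6343
a_12 = 2·6343 + 2·2147 + 3·716 + -3·273 + 1·76 = 18385
a_13 = 2·18385 + 2·6343 + 3·2147 + -3·716 + 1·273 = 54022
a_14 = 2·54022 + 2·18385 + 3·6343 + -3·2147 + 1·716 = 158118
a_15 = 2·158118 + 2·54022 + 3·18385 + -3·6343 + 1·2147 = 462553
a_16 = 2·462553 + 2·158118 + 3·54022 + -3·18385 + 1·6343 = 1354596
a_17 = 2·1354596 + 2·462553 + 3·158118 + -3·54022 + 1·18385 = 3964971
a_18 = 2·3964971 + 2·1354596 + 3·462553 + -3·158118 + 1·54022 = 11606461
a_19 = 2·11606461 + 2·3964971 + 3·1354596 + -3·462553 + 1·158118 = 33977111
a_20 = 2·33977111 + 2·11606461 + 3·3964971 + -3·1354596 + 1·462553 = 99460822
a_21 = 2·99460822 + 2·33977111 + 3·11606461 + -3·3964971 + 1·1354596 = 291154932
a_22 = 2·291154932 + 2·99460822 + 3·33977111 + -3·11606461 + 1·3964971 = 852308429

852308429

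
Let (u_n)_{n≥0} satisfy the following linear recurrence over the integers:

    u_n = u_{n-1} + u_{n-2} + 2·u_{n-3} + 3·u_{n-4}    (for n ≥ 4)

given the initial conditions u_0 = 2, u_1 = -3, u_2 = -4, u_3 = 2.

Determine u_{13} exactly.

u_4 = 1·2 + 1·-4 + 2·-3 + 3·2 = -2
u_5 = 1·-2 + 1·2 + 2·-4 + 3·-3 = -17
u_6 = 1·-17 + 1·-2 + 2·2 + 3·-4 = -27
u_7 = 1·-27 + 1·-17 + 2·-2 + 3·2 = -42
u_8 = 1·-42 + 1·-27 + 2·-17 + 3·-2 = -109
u_9 = 1·-109 + 1·-42 + 2·-27 + 3·-17 = -256
u_10 = 1·-256 + 1·-109 + 2·-42 + 3·-27 = -530
u_11 = 1·-530 + 1·-256 + 2·-109 + 3·-42 = -1130
u_12 = 1·-1130 + 1·-530 + 2·-256 + 3·-109 = -2499
u_13 = 1·-2499 + 1·-1130 + 2·-530 + 3·-256 = -5457

-5457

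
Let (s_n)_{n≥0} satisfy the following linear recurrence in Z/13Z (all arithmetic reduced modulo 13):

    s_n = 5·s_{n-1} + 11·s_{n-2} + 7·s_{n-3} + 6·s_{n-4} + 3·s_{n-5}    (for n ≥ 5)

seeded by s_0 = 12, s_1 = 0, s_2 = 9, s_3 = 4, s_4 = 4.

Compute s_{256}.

s_5 = 5·4 + 11·4 + 7·9 + 6·0 + 3·12 = 7
s_6 = 5·7 + 11·4 + 7·4 + 6·9 + 3·0 = 5
s_7 = 5·5 + 11·7 + 7·4 + 6·4 + 3·9 = 12
s_8 = 5·12 + 11·5 + 7·7 + 6·4 + 3·4 = 5
s_9 = 5·5 + 11·12 + 7·5 + 6·7 + 3·4 = 12
s_10 = 5·12 + 11·5 + 7·12 + 6·5 + 3·7 = 3
Continuing the recurrence:
  s_11 = 9;  s_12 = 7;  s_13 = 8;  s_14 = 0;  s_15 = 5;  s_16 = 7
  s_17 = 3;  s_18 = 8;  s_19 = 9;  s_20 = 3;  s_21 = 1;  s_22 = 2
  s_23 = 3;  s_24 = 11;  s_25 = 0;  s_26 = 1;  s_27 = 2;  s_28 = 5
  s_29 = 9;  s_30 = 3;  s_31 = 8;  s_32 = 3;  s_33 = 11;  s_34 = 7
  s_35 = 0;  s_36 = 1;  s_37 = 12;  s_38 = 3;  s_39 = 6;  s_40 = 10
  s_41 = 4;  s_42 = 5;  s_43 = 2;  s_44 = 2;  s_45 = 4;  s_46 = 7
  s_47 = 3;  s_48 = 8;  s_49 = 9;  s_50 = 0;  s_51 = 12;  s_52 = 11
  s_53 = 5;  s_54 = 10;  s_55 = 7;  s_56 = 9;  s_57 = 8;  s_58 = 3
  s_59 = 4;  s_60 = 2;  s_61 = 7;  s_62 = 10;  s_63 = 5;  s_64 = 0
  s_65 = 4;  s_66 = 6;  s_67 = 4;  s_68 = 12;  s_69 = 1;  s_70 = 5
  s_71 = 6;  s_72 = 7;  s_73 = 9;  s_74 = 2;  s_75 = 1;  s_76 = 7
  s_77 = 5;  s_78 = 5;  s_79 = 11;  s_80 = 8;  s_81 = 0;  s_82 = 2
  s_83 = 4;  s_84 = 6;  s_85 = 8;  s_86 = 3;  s_87 = 6;  s_88 = 11
  s_89 = 0;  s_90 = 10;  s_91 = 3;  s_92 = 1;  s_93 = 11;  s_94 = 4
  s_95 = 1;  s_96 = 11;  s_97 = 7;  s_98 = 12;  s_99 = 11;  s_100 = 6
  s_101 = 11;  s_102 = 5;  s_103 = 4;  s_104 = 0;  s_105 = 7;  s_106 = 9
  s_107 = 5;  s_108 = 3;  s_109 = 6;  s_110 = 4;  s_111 = 8;  s_112 = 3
  s_113 = 7;  s_114 = 10;  s_115 = 0;  s_116 = 6;  s_117 = 8;  s_118 = 5
  s_119 = 3;  s_120 = 6;  s_121 = 8;  s_122 = 12;  s_123 = 2;  s_124 = 9
  s_125 = 9;  s_126 = 7;  s_127 = 11;  s_128 = 8;  s_129 = 5;  s_130 = 12
  s_131 = 11;  s_132 = 4;  s_133 = 6;  s_134 = 4;  s_135 = 8;  s_136 = 1
  s_137 = 0;  s_138 = 5;  s_139 = 1;  s_140 = 12;  s_141 = 5;  s_142 = 12
  s_143 = 12;  s_144 = 3;  s_145 = 11;  s_146 = 12;  s_147 = 11;  s_148 = 6
  s_149 = 11;  s_150 = 4;  s_151 = 12;  s_152 = 3;  s_153 = 12;  s_154 = 0
  s_155 = 3;  s_156 = 10;  s_157 = 8;  s_158 = 12;  s_159 = 2;  s_160 = 7
  s_161 = 11;  s_162 = 8;  s_163 = 11;  s_164 = 8;  s_165 = 5;  s_166 = 11
  s_167 = 9;  s_168 = 9;  s_169 = 2;  s_170 = 6;  s_171 = 7;  s_172 = 1
  s_173 = 7;  s_174 = 7;  s_175 = 10;  s_176 = 8;  s_177 = 10;  s_178 = 11
  s_179 = 3;  s_180 = 11;  s_181 = 2;  s_182 = 1;  s_183 = 12;  s_184 = 4
  s_185 = 9;  s_186 = 3;  s_187 = 9;  s_188 = 6;  s_189 = 8;  s_190 = 6
  s_191 = 2;  s_192 = 0;  s_193 = 0;  s_194 = 9;  s_195 = 10;  s_196 = 12
  s_197 = 12;  s_198 = 4;  s_199 = 11;  s_200 = 12;  s_201 = 5;  s_202 = 8
  s_203 = 10;  s_204 = 5;  s_205 = 10;  s_206 = 4;  s_207 = 2;  s_208 = 2
  s_209 = 5;  s_210 = 11;  s_211 = 5;  s_212 = 4;  s_213 = 6;  s_214 = 8
  s_215 = 2;  s_216 = 10;  s_217 = 7;  s_218 = 4;  s_219 = 8;  s_220 = 4
  s_221 = 0;  s_222 = 2;  s_223 = 7;  s_224 = 1;  s_225 = 4;  s_226 = 1
  s_227 = 0;  s_228 = 1;  s_229 = 0;  s_230 = 3;  s_231 = 12;  s_232 = 8
  s_233 = 1;  s_234 = 0;  s_235 = 5;  s_236 = 12;  s_237 = 2;  s_238 = 11
  s_239 = 9;  s_240 = 7;  s_241 = 12;  s_242 = 12;  s_243 = 3;  s_244 = 1
  s_245 = 7;  s_246 = 6;  s_247 = 12;  s_248 = 8;  s_249 = 12;  s_250 = 3
  s_251 = 7;  s_252 = 2;  s_253 = 9;  s_254 = 1
s_255 = 5·1 + 11·9 + 7·2 + 6·7 + 3·3 = 0
s_256 = 5·0 + 11·1 + 7·9 + 6·2 + 3·7 = 3

3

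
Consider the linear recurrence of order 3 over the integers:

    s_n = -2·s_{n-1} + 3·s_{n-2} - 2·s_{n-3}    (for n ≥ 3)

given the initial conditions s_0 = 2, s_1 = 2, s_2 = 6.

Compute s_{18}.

s_3 = -2·6 + 3·2 + -2·2 = -10
s_4 = -2·-10 + 3·6 + -2·2 = 34
s_5 = -2·34 + 3·-10 + -2·6 = -110
s_6 = -2·-110 + 3·34 + -2·-10 = 342
s_7 = -2·342 + 3·-110 + -2·34 = -1082
s_8 = -2·-1082 + 3·342 + -2·-110 = 3410
s_9 = -2·3410 + 3·-1082 + -2·342 = -10750
s_10 = -2·-10750 + 3·3410 + -2·-1082 = 33894
s_11 = -2·33894 + 3·-10750 + -2·3410 = -106858
s_12 = -2·-106858 + 3·33894 + -2·-10750 = 336898
s_13 = -2·336898 + 3·-106858 + -2·33894 = -1062158
s_14 = -2·-1062158 + 3·336898 + -2·-106858 = 3348726
s_15 = -2·3348726 + 3·-1062158 + -2·336898 = -10557722
s_16 = -2·-10557722 + 3·3348726 + -2·-1062158 = 33285938
s_17 = -2·33285938 + 3·-10557722 + -2·3348726 = -104942494
s_18 = -2·-104942494 + 3·33285938 + -2·-10557722 = 330858246

330858246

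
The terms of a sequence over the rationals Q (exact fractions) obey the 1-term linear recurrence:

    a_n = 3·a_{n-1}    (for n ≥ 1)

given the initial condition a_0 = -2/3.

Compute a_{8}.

a_1 = 3·-2/3 = -2
a_2 = 3·-2 = -6
a_3 = 3·-6 = -18
a_4 = 3·-18 = -54
a_5 = 3·-54 = -162
a_6 = 3·-162 = -486
a_7 = 3·-486 = -1458
a_8 = 3·-1458 = -4374

-4374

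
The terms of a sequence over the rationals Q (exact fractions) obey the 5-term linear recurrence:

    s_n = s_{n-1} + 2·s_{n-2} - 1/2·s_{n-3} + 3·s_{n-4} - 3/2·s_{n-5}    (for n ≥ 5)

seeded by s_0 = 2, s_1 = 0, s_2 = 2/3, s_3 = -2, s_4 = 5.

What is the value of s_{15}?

5521/2

s_5 = 1·5 + 2·-2 + -1/2·2/3 + 3·0 + -3/2·2 = -7/3
s_6 = 1·-7/3 + 2·5 + -1/2·-2 + 3·2/3 + -3/2·0 = 32/3
s_7 = 1·32/3 + 2·-7/3 + -1/2·5 + 3·-2 + -3/2·2/3 = -7/2
s_8 = 1·-7/2 + 2·32/3 + -1/2·-7/3 + 3·5 + -3/2·-2 = 37
s_9 = 1·37 + 2·-7/2 + -1/2·32/3 + 3·-7/3 + -3/2·5 = 61/6
s_10 = 1·61/6 + 2·37 + -1/2·-7/2 + 3·32/3 + -3/2·-7/3 = 1457/12
s_11 = 1·1457/12 + 2·61/6 + -1/2·37 + 3·-7/2 + -3/2·32/3 = 387/4
s_12 = 1·387/4 + 2·1457/12 + -1/2·61/6 + 3·37 + -3/2·-7/2 = 1803/4
s_13 = 1·1803/4 + 2·387/4 + -1/2·1457/12 + 3·61/6 + -3/2·37 = 13405/24
s_14 = 1·13405/24 + 2·1803/4 + -1/2·387/4 + 3·1457/12 + -3/2·61/6 = 5282/3
s_15 = 1·5282/3 + 2·13405/24 + -1/2·1803/4 + 3·387/4 + -3/2·1457/12 = 5521/2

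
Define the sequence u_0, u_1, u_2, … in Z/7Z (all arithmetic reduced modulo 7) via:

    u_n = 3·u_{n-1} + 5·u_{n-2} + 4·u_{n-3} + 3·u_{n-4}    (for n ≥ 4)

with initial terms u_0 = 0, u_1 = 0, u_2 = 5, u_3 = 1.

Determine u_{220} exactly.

u_4 = 3·1 + 5·5 + 4·0 + 3·0 = 0
u_5 = 3·0 + 5·1 + 4·5 + 3·0 = 4
u_6 = 3·4 + 5·0 + 4·1 + 3·5 = 3
u_7 = 3·3 + 5·4 + 4·0 + 3·1 = 4
u_8 = 3·4 + 5·3 + 4·4 + 3·0 = 1
u_9 = 3·1 + 5·4 + 4·3 + 3·4 = 5
u_10 = 3·5 + 5·1 + 4·4 + 3·3 = 3
u_11 = 3·3 + 5·5 + 4·1 + 3·4 = 1
u_12 = 3·1 + 5·3 + 4·5 + 3·1 = 6
u_13 = 3·6 + 5·1 + 4·3 + 3·5 = 1
u_14 = 3·1 + 5·6 + 4·1 + 3·3 = 4
u_15 = 3·4 + 5·1 + 4·6 + 3·1 = 2
u_16 = 3·2 + 5·4 + 4·1 + 3·6 = 6
u_17 = 3·6 + 5·2 + 4·4 + 3·1 = 5
u_18 = 3·5 + 5·6 + 4·2 + 3·4 = 2
u_19 = 3·2 + 5·5 + 4·6 + 3·2 = 5
u_20 = 3·5 + 5·2 + 4·5 + 3·6 = 0
u_21 = 3·0 + 5·5 + 4·2 + 3·5 = 6
u_22 = 3·6 + 5·0 + 4·5 + 3·2 = 2
u_23 = 3·2 + 5·6 + 4·0 + 3·5 = 2
u_24 = 3·2 + 5·2 + 4·6 + 3·0 = 5
u_25 = 3·5 + 5·2 + 4·2 + 3·6 = 2
u_26 = 3·2 + 5·5 + 4·2 + 3·2 = 3
u_27 = 3·3 + 5·2 + 4·5 + 3·2 = 3
u_28 = 3·3 + 5·3 + 4·2 + 3·5 = 5
u_29 = 3·5 + 5·3 + 4·3 + 3·2 = 6
u_30 = 3·6 + 5·5 + 4·3 + 3·3 = 1
u_31 = 3·1 + 5·6 + 4·5 + 3·3 = 6
u_32 = 3·6 + 5·1 + 4·6 + 3·5 = 6
u_33 = 3·6 + 5·6 + 4·1 + 3·6 = 0
u_34 = 3·0 + 5·6 + 4·6 + 3·1 = 1
u_35 = 3·1 + 5·0 + 4·6 + 3·6 = 3
u_36 = 3·3 + 5·1 + 4·0 + 3·6 = 4
u_37 = 3·4 + 5·3 + 4·1 + 3·0 = 3
u_38 = 3·3 + 5·4 + 4·3 + 3·1 = 2
u_39 = 3·2 + 5·3 + 4·4 + 3·3 = 4
u_40 = 3·4 + 5·2 + 4·3 + 3·4 = 4
u_41 = 3·4 + 5·4 + 4·2 + 3·3 = 0
u_42 = 3·0 + 5·4 + 4·4 + 3·2 = 0
u_43 = 3·0 + 5·0 + 4·4 + 3·4 = 0
u_44 = 3·0 + 5·0 + 4·0 + 3·4 = 5
u_45 = 3·5 + 5·0 + 4·0 + 3·0 = 1
(u_42, u_43, u_44, u_45) = (0, 0, 5, 1) = (u_0, u_1, u_2, u_3), so the sequence has period 42.
220 ≡ 10 (mod 42), hence u_220 = u_10 = 3.

3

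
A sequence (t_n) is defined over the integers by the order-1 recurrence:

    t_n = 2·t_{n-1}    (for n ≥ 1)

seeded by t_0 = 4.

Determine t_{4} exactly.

64

t_1 = 2·4 = 8
t_2 = 2·8 = 16
t_3 = 2·16 = 32
t_4 = 2·32 = 64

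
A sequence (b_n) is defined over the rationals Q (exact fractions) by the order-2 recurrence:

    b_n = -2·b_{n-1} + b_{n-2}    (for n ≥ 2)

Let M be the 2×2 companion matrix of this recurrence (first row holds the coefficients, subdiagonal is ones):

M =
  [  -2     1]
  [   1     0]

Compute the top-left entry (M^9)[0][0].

-2378

(M^9)[0][0] is the top entry after applying M 9 times to the unit state (1, 0). Equivalently it is h_{10} for the auxiliary sequence (h_n) obeying the same recurrence with h_1 = 1 and h_i = 0 for 0 ≤ i < 1:
h_2 = -2·1 + 1·0 = -2
h_3 = -2·-2 + 1·1 = 5
h_4 = -2·5 + 1·-2 = -12
h_5 = -2·-12 + 1·5 = 29
h_6 = -2·29 + 1·-12 = -70
h_7 = -2·-70 + 1·29 = 169
h_8 = -2·169 + 1·-70 = -408
h_9 = -2·-408 + 1·169 = 985
h_10 = -2·985 + 1·-408 = -2378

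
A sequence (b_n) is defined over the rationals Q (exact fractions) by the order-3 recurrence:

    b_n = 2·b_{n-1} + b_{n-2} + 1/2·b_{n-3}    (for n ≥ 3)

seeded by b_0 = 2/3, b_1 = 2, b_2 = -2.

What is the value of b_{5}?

b_3 = 2·-2 + 1·2 + 1/2·2/3 = -5/3
b_4 = 2·-5/3 + 1·-2 + 1/2·2 = -13/3
b_5 = 2·-13/3 + 1·-5/3 + 1/2·-2 = -34/3

-34/3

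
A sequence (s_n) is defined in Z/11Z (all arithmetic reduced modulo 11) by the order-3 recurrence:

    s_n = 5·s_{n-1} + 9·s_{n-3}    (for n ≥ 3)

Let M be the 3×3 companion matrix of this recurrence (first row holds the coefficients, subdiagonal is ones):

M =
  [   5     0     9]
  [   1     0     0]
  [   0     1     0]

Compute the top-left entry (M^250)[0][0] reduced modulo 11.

(M^250)[0][0] is the top entry after applying M 250 times to the unit state (1, 0, 0). Equivalently it is h_{252} for the auxiliary sequence (h_n) obeying the same recurrence with h_2 = 1 and h_i = 0 for 0 ≤ i < 2:
h_3 = 5·1 + 0·0 + 9·0 = 5
h_4 = 5·5 + 0·1 + 9·0 = 3
h_5 = 5·3 + 0·5 + 9·1 = 2
h_6 = 5·2 + 0·3 + 9·5 = 0
h_7 = 5·0 + 0·2 + 9·3 = 5
h_8 = 5·5 + 0·0 + 9·2 = 10
Continuing the recurrence:
  h_9 = 6;  h_10 = 9;  h_11 = 3;  h_12 = 3;  h_13 = 8;  h_14 = 1
  h_15 = 10;  h_16 = 1;  h_17 = 3;  h_18 = 6;  h_19 = 6;  h_20 = 2
  h_21 = 9;  h_22 = 0;  h_23 = 7;  h_24 = 6;  h_25 = 8;  h_26 = 4
  h_27 = 8;  h_28 = 2;  h_29 = 2;  h_30 = 5;  h_31 = 10;  h_32 = 2
  h_33 = 0;  h_34 = 2;  h_35 = 6;  h_36 = 8;  h_37 = 3;  h_38 = 3
  h_39 = 10;  h_40 = 0;  h_41 = 5;  h_42 = 5;  h_43 = 3;  h_44 = 5
  h_45 = 4;  h_46 = 3;  h_47 = 5;  h_48 = 6;  h_49 = 2;  h_50 = 0
  h_51 = 10;  h_52 = 2;  h_53 = 10;  h_54 = 8;  h_55 = 3;  h_56 = 6
  h_57 = 3;  h_58 = 9;  h_59 = 0;  h_60 = 5;  h_61 = 7;  h_62 = 2
  h_63 = 0;  h_64 = 8;  h_65 = 3;  h_66 = 4;  h_67 = 4;  h_68 = 3
  h_69 = 7;  h_70 = 5;  h_71 = 8;  h_72 = 4;  h_73 = 10;  h_74 = 1
  h_75 = 8;  h_76 = 9;  h_77 = 10;  h_78 = 1;  h_79 = 9;  h_80 = 3
  h_81 = 2;  h_82 = 3;  h_83 = 9;  h_84 = 8;  h_85 = 1;  h_86 = 9
  h_87 = 7;  h_88 = 0;  h_89 = 4;  h_90 = 6;  h_91 = 8;  h_92 = 10
  h_93 = 5;  h_94 = 9;  h_95 = 3;  h_96 = 5;  h_97 = 7;  h_98 = 7
  h_99 = 3;  h_100 = 1;  h_101 = 2;  h_102 = 4;  h_103 = 7;  h_104 = 9
  h_105 = 4;  h_106 = 6;  h_107 = 1;  h_108 = 8;  h_109 = 6;  h_110 = 6
  h_111 = 3;  h_112 = 3;  h_113 = 3;  h_114 = 9;  h_115 = 6;  h_116 = 2
  h_117 = 3;  h_118 = 3;  h_119 = 0;  h_120 = 5;  h_121 = 8;  h_122 = 7
  h_123 = 3;  h_124 = 10;  h_125 = 3;  h_126 = 9;  h_127 = 3;  h_128 = 9
  h_129 = 5;  h_130 = 8;  h_131 = 0;  h_132 = 1;  h_133 = 0;  h_134 = 0
  h_135 = 9;  h_136 = 1;  h_137 = 5;  h_138 = 7;  h_139 = 0;  h_140 = 1
  h_141 = 2;  h_142 = 10;  h_143 = 4;  h_144 = 5;  h_145 = 5;  h_146 = 6
  h_147 = 9;  h_148 = 2;  h_149 = 9;  h_150 = 5;  h_151 = 10;  h_152 = 10
  h_153 = 7;  h_154 = 4;  h_155 = 0;  h_156 = 8;  h_157 = 10;  h_158 = 6
  h_159 = 3;  h_160 = 6;  h_161 = 7;  h_162 = 7;  h_163 = 1;  h_164 = 2
  h_165 = 7;  h_166 = 0;  h_167 = 7;  h_168 = 10;  h_169 = 6;  h_170 = 5
  h_171 = 5;  h_172 = 2;  h_173 = 0;  h_174 = 1;  h_175 = 1;  h_176 = 5
  h_177 = 1;  h_178 = 3;  h_179 = 5;  h_180 = 1;  h_181 = 10;  h_182 = 7
  h_183 = 0;  h_184 = 2;  h_185 = 7;  h_186 = 2;  h_187 = 6;  h_188 = 5
  h_189 = 10;  h_190 = 5;  h_191 = 4;  h_192 = 0;  h_193 = 1;  h_194 = 8
  h_195 = 7;  h_196 = 0;  h_197 = 6;  h_198 = 5;  h_199 = 3;  h_200 = 3
  h_201 = 5;  h_202 = 8;  h_203 = 1;  h_204 = 6;  h_205 = 3;  h_206 = 2
  h_207 = 9;  h_208 = 6;  h_209 = 4;  h_210 = 2;  h_211 = 9;  h_212 = 4
  h_213 = 5;  h_214 = 7;  h_215 = 5;  h_216 = 4;  h_217 = 6;  h_218 = 9
  h_219 = 4;  h_220 = 8;  h_221 = 0;  h_222 = 3;  h_223 = 10;  h_224 = 6
  h_225 = 2;  h_226 = 1;  h_227 = 4;  h_228 = 5;  h_229 = 1;  h_230 = 8
  h_231 = 8;  h_232 = 5;  h_233 = 9;  h_234 = 7;  h_235 = 3;  h_236 = 8
  h_237 = 4;  h_238 = 3;  h_239 = 10;  h_240 = 9;  h_241 = 6;  h_242 = 10
  h_243 = 10;  h_244 = 5;  h_245 = 5;  h_246 = 5;  h_247 = 4;  h_248 = 10
  h_249 = 7;  h_250 = 5
h_251 = 5·5 + 0·7 + 9·10 = 5
h_252 = 5·5 + 0·5 + 9·7 = 0

0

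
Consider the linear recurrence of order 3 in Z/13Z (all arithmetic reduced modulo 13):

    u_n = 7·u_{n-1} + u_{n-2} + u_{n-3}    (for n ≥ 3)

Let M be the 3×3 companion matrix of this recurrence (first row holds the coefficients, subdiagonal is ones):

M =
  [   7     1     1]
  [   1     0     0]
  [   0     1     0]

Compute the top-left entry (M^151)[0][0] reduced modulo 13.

8

(M^151)[0][0] is the top entry after applying M 151 times to the unit state (1, 0, 0). Equivalently it is h_{153} for the auxiliary sequence (h_n) obeying the same recurrence with h_2 = 1 and h_i = 0 for 0 ≤ i < 2:
h_3 = 7·1 + 1·0 + 1·0 = 7
h_4 = 7·7 + 1·1 + 1·0 = 11
h_5 = 7·11 + 1·7 + 1·1 = 7
h_6 = 7·7 + 1·11 + 1·7 = 2
h_7 = 7·2 + 1·7 + 1·11 = 6
h_8 = 7·6 + 1·2 + 1·7 = 12
h_9 = 7·12 + 1·6 + 1·2 = 1
h_10 = 7·1 + 1·12 + 1·6 = 12
h_11 = 7·12 + 1·1 + 1·12 = 6
h_12 = 7·6 + 1·12 + 1·1 = 3
h_13 = 7·3 + 1·6 + 1·12 = 0
h_14 = 7·0 + 1·3 + 1·6 = 9
h_15 = 7·9 + 1·0 + 1·3 = 1
h_16 = 7·1 + 1·9 + 1·0 = 3
h_17 = 7·3 + 1·1 + 1·9 = 5
h_18 = 7·5 + 1·3 + 1·1 = 0
h_19 = 7·0 + 1·5 + 1·3 = 8
h_20 = 7·8 + 1·0 + 1·5 = 9
h_21 = 7·9 + 1·8 + 1·0 = 6
h_22 = 7·6 + 1·9 + 1·8 = 7
h_23 = 7·7 + 1·6 + 1·9 = 12
h_24 = 7·12 + 1·7 + 1·6 = 6
h_25 = 7·6 + 1·12 + 1·7 = 9
h_26 = 7·9 + 1·6 + 1·12 = 3
h_27 = 7·3 + 1·9 + 1·6 = 10
h_28 = 7·10 + 1·3 + 1·9 = 4
h_29 = 7·4 + 1·10 + 1·3 = 2
h_30 = 7·2 + 1·4 + 1·10 = 2
h_31 = 7·2 + 1·2 + 1·4 = 7
h_32 = 7·7 + 1·2 + 1·2 = 1
h_33 = 7·1 + 1·7 + 1·2 = 3
h_34 = 7·3 + 1·1 + 1·7 = 3
h_35 = 7·3 + 1·3 + 1·1 = 12
h_36 = 7·12 + 1·3 + 1·3 = 12
h_37 = 7·12 + 1·12 + 1·3 = 8
h_38 = 7·8 + 1·12 + 1·12 = 2
h_39 = 7·2 + 1·8 + 1·12 = 8
h_40 = 7·8 + 1·2 + 1·8 = 1
h_41 = 7·1 + 1·8 + 1·2 = 4
h_42 = 7·4 + 1·1 + 1·8 = 11
h_43 = 7·11 + 1·4 + 1·1 = 4
h_44 = 7·4 + 1·11 + 1·4 = 4
h_45 = 7·4 + 1·4 + 1·11 = 4
h_46 = 7·4 + 1·4 + 1·4 = 10
h_47 = 7·10 + 1·4 + 1·4 = 0
h_48 = 7·0 + 1·10 + 1·4 = 1
h_49 = 7·1 + 1·0 + 1·10 = 4
h_50 = 7·4 + 1·1 + 1·0 = 3
h_51 = 7·3 + 1·4 + 1·1 = 0
h_52 = 7·0 + 1·3 + 1·4 = 7
h_53 = 7·7 + 1·0 + 1·3 = 0
h_54 = 7·0 + 1·7 + 1·0 = 7
h_55 = 7·7 + 1·0 + 1·7 = 4
h_56 = 7·4 + 1·7 + 1·0 = 9
h_57 = 7·9 + 1·4 + 1·7 = 9
h_58 = 7·9 + 1·9 + 1·4 = 11
h_59 = 7·11 + 1·9 + 1·9 = 4
h_60 = 7·4 + 1·11 + 1·9 = 9
h_61 = 7·9 + 1·4 + 1·11 = 0
h_62 = 7·0 + 1·9 + 1·4 = 0
h_63 = 7·0 + 1·0 + 1·9 = 9
h_64 = 7·9 + 1·0 + 1·0 = 11
h_65 = 7·11 + 1·9 + 1·0 = 8
h_66 = 7·8 + 1·11 + 1·9 = 11
h_67 = 7·11 + 1·8 + 1·11 = 5
h_68 = 7·5 + 1·11 + 1·8 = 2
h_69 = 7·2 + 1·5 + 1·11 = 4
h_70 = 7·4 + 1·2 + 1·5 = 9
h_71 = 7·9 + 1·4 + 1·2 = 4
h_72 = 7·4 + 1·9 + 1·4 = 2
h_73 = 7·2 + 1·4 + 1·9 = 1
h_74 = 7·1 + 1·2 + 1·4 = 0
h_75 = 7·0 + 1·1 + 1·2 = 3
h_76 = 7·3 + 1·0 + 1·1 = 9
h_77 = 7·9 + 1·3 + 1·0 = 1
h_78 = 7·1 + 1·9 + 1·3 = 6
h_79 = 7·6 + 1·1 + 1·9 = 0
h_80 = 7·0 + 1·6 + 1·1 = 7
h_81 = 7·7 + 1·0 + 1·6 = 3
h_82 = 7·3 + 1·7 + 1·0 = 2
h_83 = 7·2 + 1·3 + 1·7 = 11
h_84 = 7·11 + 1·2 + 1·3 = 4
h_85 = 7·4 + 1·11 + 1·2 = 2
h_86 = 7·2 + 1·4 + 1·11 = 3
h_87 = 7·3 + 1·2 + 1·4 = 1
h_88 = 7·1 + 1·3 + 1·2 = 12
h_89 = 7·12 + 1·1 + 1·3 = 10
h_90 = 7·10 + 1·12 + 1·1 = 5
h_91 = 7·5 + 1·10 + 1·12 = 5
h_92 = 7·5 + 1·5 + 1·10 = 11
h_93 = 7·11 + 1·5 + 1·5 = 9
h_94 = 7·9 + 1·11 + 1·5 = 1
h_95 = 7·1 + 1·9 + 1·11 = 1
h_96 = 7·1 + 1·1 + 1·9 = 4
h_97 = 7·4 + 1·1 + 1·1 = 4
h_98 = 7·4 + 1·4 + 1·1 = 7
h_99 = 7·7 + 1·4 + 1·4 = 5
h_100 = 7·5 + 1·7 + 1·4 = 7
h_101 = 7·7 + 1·5 + 1·7 = 9
h_102 = 7·9 + 1·7 + 1·5 = 10
h_103 = 7·10 + 1·9 + 1·7 = 8
h_104 = 7·8 + 1·10 + 1·9 = 10
h_105 = 7·10 + 1·8 + 1·10 = 10
h_106 = 7·10 + 1·10 + 1·8 = 10
h_107 = 7·10 + 1·10 + 1·10 = 12
h_108 = 7·12 + 1·10 + 1·10 = 0
h_109 = 7·0 + 1·12 + 1·10 = 9
h_110 = 7·9 + 1·0 + 1·12 = 10
h_111 = 7·10 + 1·9 + 1·0 = 1
h_112 = 7·1 + 1·10 + 1·9 = 0
h_113 = 7·0 + 1·1 + 1·10 = 11
h_114 = 7·11 + 1·0 + 1·1 = 0
h_115 = 7·0 + 1·11 + 1·0 = 11
h_116 = 7·11 + 1·0 + 1·11 = 10
h_117 = 7·10 + 1·11 + 1·0 = 3
h_118 = 7·3 + 1·10 + 1·11 = 3
h_119 = 7·3 + 1·3 + 1·10 = 8
h_120 = 7·8 + 1·3 + 1·3 = 10
h_121 = 7·10 + 1·8 + 1·3 = 3
h_122 = 7·3 + 1·10 + 1·8 = 0
h_123 = 7·0 + 1·3 + 1·10 = 0
h_124 = 7·0 + 1·0 + 1·3 = 3
h_125 = 7·3 + 1·0 + 1·0 = 8
h_126 = 7·8 + 1·3 + 1·0 = 7
h_127 = 7·7 + 1·8 + 1·3 = 8
h_128 = 7·8 + 1·7 + 1·8 = 6
h_129 = 7·6 + 1·8 + 1·7 = 5
h_130 = 7·5 + 1·6 + 1·8 = 10
h_131 = 7·10 + 1·5 + 1·6 = 3
h_132 = 7·3 + 1·10 + 1·5 = 10
h_133 = 7·10 + 1·3 + 1·10 = 5
h_134 = 7·5 + 1·10 + 1·3 = 9
h_135 = 7·9 + 1·5 + 1·10 = 0
h_136 = 7·0 + 1·9 + 1·5 = 1
h_137 = 7·1 + 1·0 + 1·9 = 3
h_138 = 7·3 + 1·1 + 1·0 = 9
h_139 = 7·9 + 1·3 + 1·1 = 2
h_140 = 7·2 + 1·9 + 1·3 = 0
h_141 = 7·0 + 1·2 + 1·9 = 11
h_142 = 7·11 + 1·0 + 1·2 = 1
h_143 = 7·1 + 1·11 + 1·0 = 5
h_144 = 7·5 + 1·1 + 1·11 = 8
h_145 = 7·8 + 1·5 + 1·1 = 10
h_146 = 7·10 + 1·8 + 1·5 = 5
h_147 = 7·5 + 1·10 + 1·8 = 1
h_148 = 7·1 + 1·5 + 1·10 = 9
h_149 = 7·9 + 1·1 + 1·5 = 4
h_150 = 7·4 + 1·9 + 1·1 = 12
h_151 = 7·12 + 1·4 + 1·9 = 6
h_152 = 7·6 + 1·12 + 1·4 = 6
h_153 = 7·6 + 1·6 + 1·12 = 8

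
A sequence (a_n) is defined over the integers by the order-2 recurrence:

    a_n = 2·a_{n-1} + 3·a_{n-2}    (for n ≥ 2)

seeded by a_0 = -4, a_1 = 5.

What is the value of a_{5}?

a_2 = 2·5 + 3·-4 = -2
a_3 = 2·-2 + 3·5 = 11
a_4 = 2·11 + 3·-2 = 16
a_5 = 2·16 + 3·11 = 65

65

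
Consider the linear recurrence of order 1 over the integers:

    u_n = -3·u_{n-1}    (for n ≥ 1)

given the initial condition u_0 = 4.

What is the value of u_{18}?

1549681956

u_1 = -3·4 = -12
u_2 = -3·-12 = 36
u_3 = -3·36 = -108
u_4 = -3·-108 = 324
u_5 = -3·324 = -972
u_6 = -3·-972 = 2916
u_7 = -3·2916 = -8748
u_8 = -3·-8748 = 26244
u_9 = -3·26244 = -78732
u_10 = -3·-78732 = 236196
u_11 = -3·236196 = -708588
u_12 = -3·-708588 = 2125764
u_13 = -3·2125764 = -6377292
u_14 = -3·-6377292 = 19131876
u_15 = -3·19131876 = -57395628
u_16 = -3·-57395628 = 172186884
u_17 = -3·172186884 = -516560652
u_18 = -3·-516560652 = 1549681956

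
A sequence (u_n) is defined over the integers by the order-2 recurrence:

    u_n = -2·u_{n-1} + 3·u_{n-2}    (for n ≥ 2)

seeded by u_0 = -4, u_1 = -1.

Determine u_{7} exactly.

u_2 = -2·-1 + 3·-4 = -10
u_3 = -2·-10 + 3·-1 = 17
u_4 = -2·17 + 3·-10 = -64
u_5 = -2·-64 + 3·17 = 179
u_6 = -2·179 + 3·-64 = -550
u_7 = -2·-550 + 3·179 = 1637

1637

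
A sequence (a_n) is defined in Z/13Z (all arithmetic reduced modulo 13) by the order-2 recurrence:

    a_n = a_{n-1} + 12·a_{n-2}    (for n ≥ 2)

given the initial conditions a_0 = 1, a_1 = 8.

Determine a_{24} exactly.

a_2 = 1·8 + 12·1 = 7
a_3 = 1·7 + 12·8 = 12
a_4 = 1·12 + 12·7 = 5
a_5 = 1·5 + 12·12 = 6
a_6 = 1·6 + 12·5 = 1
a_7 = 1·1 + 12·6 = 8
(a_6, a_7) = (1, 8) = (a_0, a_1), so the sequence has period 6.
24 ≡ 0 (mod 6), hence a_24 = a_0 = 1.

1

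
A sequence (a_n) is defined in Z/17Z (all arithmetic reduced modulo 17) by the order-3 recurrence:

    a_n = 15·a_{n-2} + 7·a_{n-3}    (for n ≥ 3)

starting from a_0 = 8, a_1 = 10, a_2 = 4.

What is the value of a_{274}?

a_3 = 0·4 + 15·10 + 7·8 = 2
a_4 = 0·2 + 15·4 + 7·10 = 11
a_5 = 0·11 + 15·2 + 7·4 = 7
a_6 = 0·7 + 15·11 + 7·2 = 9
a_7 = 0·9 + 15·7 + 7·11 = 12
a_8 = 0·12 + 15·9 + 7·7 = 14
Continuing the recurrence:
  a_9 = 5;  a_10 = 5;  a_11 = 3;  a_12 = 8;  a_13 = 12;  a_14 = 5
  a_15 = 15;  a_16 = 6;  a_17 = 5;  a_18 = 8;  a_19 = 15;  a_20 = 2
  a_21 = 9;  a_22 = 16;  a_23 = 13;  a_24 = 14;  a_25 = 1;  a_26 = 12
  a_27 = 11;  a_28 = 0;  a_29 = 11;  a_30 = 9;  a_31 = 12;  a_32 = 8
  a_33 = 5;  a_34 = 0;  a_35 = 12;  a_36 = 1;  a_37 = 10;  a_38 = 14
  a_39 = 4;  a_40 = 8;  a_41 = 5;  a_42 = 12;  a_43 = 12;  a_44 = 11
  a_45 = 9;  a_46 = 11;  a_47 = 8;  a_48 = 7;  a_49 = 10;  a_50 = 8
  a_51 = 12;  a_52 = 3;  a_53 = 15;  a_54 = 10;  a_55 = 8;  a_56 = 0
  a_57 = 3;  a_58 = 5;  a_59 = 11;  a_60 = 11;  a_61 = 13;  a_62 = 4
  a_63 = 0;  a_64 = 15;  a_65 = 11;  a_66 = 4;  a_67 = 15;  a_68 = 1
  a_69 = 15;  a_70 = 1;  a_71 = 11;  a_72 = 1;  a_73 = 2;  a_74 = 7
  a_75 = 3;  a_76 = 0;  a_77 = 9;  a_78 = 4;  a_79 = 16;  a_80 = 4
  a_81 = 13;  a_82 = 2;  a_83 = 2;  a_84 = 2;  a_85 = 10;  a_86 = 10
  a_87 = 11;  a_88 = 16;  a_89 = 14;  a_90 = 11;  a_91 = 16;  a_92 = 8
  a_93 = 11;  a_94 = 11;  a_95 = 0;  a_96 = 4;  a_97 = 9;  a_98 = 9
  a_99 = 10;  a_100 = 11;  a_101 = 9;  a_102 = 14;  a_103 = 8;  a_104 = 1
  a_105 = 14;  a_106 = 3;  a_107 = 13;  a_108 = 7;  a_109 = 12;  a_110 = 9
  a_111 = 8;  a_112 = 15;  a_113 = 13;  a_114 = 9;  a_115 = 11;  a_116 = 5
  a_117 = 7;  a_118 = 16;  a_119 = 4;  a_120 = 0;  a_121 = 2;  a_122 = 11
  a_123 = 13;  a_124 = 9;  a_125 = 0;  a_126 = 5;  a_127 = 12;  a_128 = 7
  a_129 = 11;  a_130 = 2;  a_131 = 10;  a_132 = 5;  a_133 = 11;  a_134 = 9
  a_135 = 13;  a_136 = 8;  a_137 = 3;  a_138 = 7;  a_139 = 16;  a_140 = 7
  a_141 = 0;  a_142 = 13;  a_143 = 15;  a_144 = 8;  a_145 = 10;  a_146 = 4
  a_147 = 2;  a_148 = 11;  a_149 = 7;  a_150 = 9;  a_151 = 12;  a_152 = 14
  a_153 = 5;  a_154 = 5;  a_155 = 3;  a_156 = 8;  a_157 = 12;  a_158 = 5
  a_159 = 15;  a_160 = 6;  a_161 = 5;  a_162 = 8;  a_163 = 15;  a_164 = 2
  a_165 = 9;  a_166 = 16;  a_167 = 13;  a_168 = 14;  a_169 = 1;  a_170 = 12
  a_171 = 11;  a_172 = 0;  a_173 = 11;  a_174 = 9;  a_175 = 12;  a_176 = 8
  a_177 = 5;  a_178 = 0;  a_179 = 12;  a_180 = 1;  a_181 = 10;  a_182 = 14
  a_183 = 4;  a_184 = 8;  a_185 = 5;  a_186 = 12;  a_187 = 12;  a_188 = 11
  a_189 = 9;  a_190 = 11;  a_191 = 8;  a_192 = 7;  a_193 = 10;  a_194 = 8
  a_195 = 12;  a_196 = 3;  a_197 = 15;  a_198 = 10;  a_199 = 8;  a_200 = 0
  a_201 = 3;  a_202 = 5;  a_203 = 11;  a_204 = 11;  a_205 = 13;  a_206 = 4
  a_207 = 0;  a_208 = 15;  a_209 = 11;  a_210 = 4;  a_211 = 15;  a_212 = 1
  a_213 = 15;  a_214 = 1;  a_215 = 11;  a_216 = 1;  a_217 = 2;  a_218 = 7
  a_219 = 3;  a_220 = 0;  a_221 = 9;  a_222 = 4;  a_223 = 16;  a_224 = 4
  a_225 = 13;  a_226 = 2;  a_227 = 2;  a_228 = 2;  a_229 = 10;  a_230 = 10
  a_231 = 11;  a_232 = 16;  a_233 = 14;  a_234 = 11;  a_235 = 16;  a_236 = 8
  a_237 = 11;  a_238 = 11;  a_239 = 0;  a_240 = 4;  a_241 = 9;  a_242 = 9
  a_243 = 10;  a_244 = 11;  a_245 = 9;  a_246 = 14;  a_247 = 8;  a_248 = 1
  a_249 = 14;  a_250 = 3;  a_251 = 13;  a_252 = 7;  a_253 = 12;  a_254 = 9
  a_255 = 8;  a_256 = 15;  a_257 = 13;  a_258 = 9;  a_259 = 11;  a_260 = 5
  a_261 = 7;  a_262 = 16;  a_263 = 4;  a_264 = 0;  a_265 = 2;  a_266 = 11
  a_267 = 13;  a_268 = 9;  a_269 = 0;  a_270 = 5;  a_271 = 12;  a_272 = 7
a_273 = 0·7 + 15·12 + 7·5 = 11
a_274 = 0·11 + 15·7 + 7·12 = 2

2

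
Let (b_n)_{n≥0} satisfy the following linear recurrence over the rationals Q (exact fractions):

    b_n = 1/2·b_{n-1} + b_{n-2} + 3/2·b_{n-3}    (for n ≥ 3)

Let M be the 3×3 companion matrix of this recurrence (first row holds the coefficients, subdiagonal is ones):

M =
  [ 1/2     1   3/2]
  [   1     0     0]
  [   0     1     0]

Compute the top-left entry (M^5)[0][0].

197/32

(M^5)[0][0] is the top entry after applying M 5 times to the unit state (1, 0, 0). Equivalently it is h_{7} for the auxiliary sequence (h_n) obeying the same recurrence with h_2 = 1 and h_i = 0 for 0 ≤ i < 2:
h_3 = 1/2·1 + 1·0 + 3/2·0 = 1/2
h_4 = 1/2·1/2 + 1·1 + 3/2·0 = 5/4
h_5 = 1/2·5/4 + 1·1/2 + 3/2·1 = 21/8
h_6 = 1/2·21/8 + 1·5/4 + 3/2·1/2 = 53/16
h_7 = 1/2·53/16 + 1·21/8 + 3/2·5/4 = 197/32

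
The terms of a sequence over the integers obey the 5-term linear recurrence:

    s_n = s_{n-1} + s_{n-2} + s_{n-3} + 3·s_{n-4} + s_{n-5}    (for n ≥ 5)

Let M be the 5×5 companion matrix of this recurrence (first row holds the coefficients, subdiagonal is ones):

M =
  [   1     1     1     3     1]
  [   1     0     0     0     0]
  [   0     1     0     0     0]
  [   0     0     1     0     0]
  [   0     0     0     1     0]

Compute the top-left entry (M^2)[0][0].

(M^2)[0][0] is the top entry after applying M 2 times to the unit state (1, 0, 0, 0, 0). Equivalently it is h_{6} for the auxiliary sequence (h_n) obeying the same recurrence with h_4 = 1 and h_i = 0 for 0 ≤ i < 4:
h_5 = 1·1 + 1·0 + 1·0 + 3·0 + 1·0 = 1
h_6 = 1·1 + 1·1 + 1·0 + 3·0 + 1·0 = 2

2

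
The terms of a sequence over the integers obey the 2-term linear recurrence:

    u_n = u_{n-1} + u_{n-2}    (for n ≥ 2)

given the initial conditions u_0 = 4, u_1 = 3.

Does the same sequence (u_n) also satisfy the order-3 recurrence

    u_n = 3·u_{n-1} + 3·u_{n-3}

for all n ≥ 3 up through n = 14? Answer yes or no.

Terms u_0..u_14: 4, 3, 7, 10, 17, 27, 44, 71, 115, 186, 301, 487, 788, 1275, 2063
n=3: candidate gives 33, actual u_3 = 10 ✗

no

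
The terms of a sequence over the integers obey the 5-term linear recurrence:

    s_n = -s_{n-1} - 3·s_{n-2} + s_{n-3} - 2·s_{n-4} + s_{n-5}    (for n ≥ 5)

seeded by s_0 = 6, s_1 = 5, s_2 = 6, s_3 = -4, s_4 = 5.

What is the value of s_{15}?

s_5 = -1·5 + -3·-4 + 1·6 + -2·5 + 1·6 = 9
s_6 = -1·9 + -3·5 + 1·-4 + -2·6 + 1·5 = -35
s_7 = -1·-35 + -3·9 + 1·5 + -2·-4 + 1·6 = 27
s_8 = -1·27 + -3·-35 + 1·9 + -2·5 + 1·-4 = 73
s_9 = -1·73 + -3·27 + 1·-35 + -2·9 + 1·5 = -202
s_10 = -1·-202 + -3·73 + 1·27 + -2·-35 + 1·9 = 89
s_11 = -1·89 + -3·-202 + 1·73 + -2·27 + 1·-35 = 501
s_12 = -1·501 + -3·89 + 1·-202 + -2·73 + 1·27 = -1089
s_13 = -1·-1089 + -3·501 + 1·89 + -2·-202 + 1·73 = 152
s_14 = -1·152 + -3·-1089 + 1·501 + -2·89 + 1·-202 = 3236
s_15 = -1·3236 + -3·152 + 1·-1089 + -2·501 + 1·89 = -5694

-5694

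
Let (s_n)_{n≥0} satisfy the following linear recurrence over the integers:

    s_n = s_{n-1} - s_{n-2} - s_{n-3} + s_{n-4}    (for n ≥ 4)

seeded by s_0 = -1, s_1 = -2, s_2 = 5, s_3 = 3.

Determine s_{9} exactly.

15

s_4 = 1·3 + -1·5 + -1·-2 + 1·-1 = -1
s_5 = 1·-1 + -1·3 + -1·5 + 1·-2 = -11
s_6 = 1·-11 + -1·-1 + -1·3 + 1·5 = -8
s_7 = 1·-8 + -1·-11 + -1·-1 + 1·3 = 7
s_8 = 1·7 + -1·-8 + -1·-11 + 1·-1 = 25
s_9 = 1·25 + -1·7 + -1·-8 + 1·-11 = 15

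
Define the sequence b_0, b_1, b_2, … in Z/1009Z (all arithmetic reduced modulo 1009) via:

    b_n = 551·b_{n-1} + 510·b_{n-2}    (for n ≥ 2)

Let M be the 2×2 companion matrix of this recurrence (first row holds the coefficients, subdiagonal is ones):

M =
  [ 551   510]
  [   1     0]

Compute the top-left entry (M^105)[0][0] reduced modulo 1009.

(M^105)[0][0] is the top entry after applying M 105 times to the unit state (1, 0). Equivalently it is h_{106} for the auxiliary sequence (h_n) obeying the same recurrence with h_1 = 1 and h_i = 0 for 0 ≤ i < 1:
h_2 = 551·1 + 510·0 = 551
h_3 = 551·551 + 510·1 = 402
h_4 = 551·402 + 510·551 = 30
h_5 = 551·30 + 510·402 = 579
h_6 = 551·579 + 510·30 = 350
h_7 = 551·350 + 510·579 = 793
h_8 = 551·793 + 510·350 = 962
h_9 = 551·962 + 510·793 = 158
h_10 = 551·158 + 510·962 = 530
h_11 = 551·530 + 510·158 = 289
h_12 = 551·289 + 510·530 = 714
h_13 = 551·714 + 510·289 = 989
h_14 = 551·989 + 510·714 = 979
h_15 = 551·979 + 510·989 = 513
h_16 = 551·513 + 510·979 = 987
h_17 = 551·987 + 510·513 = 285
h_18 = 551·285 + 510·987 = 519
h_19 = 551·519 + 510·285 = 476
h_20 = 551·476 + 510·519 = 268
h_21 = 551·268 + 510·476 = 954
h_22 = 551·954 + 510·268 = 430
h_23 = 551·430 + 510·954 = 17
h_24 = 551·17 + 510·430 = 633
h_25 = 551·633 + 510·17 = 267
h_26 = 551·267 + 510·633 = 762
h_27 = 551·762 + 510·267 = 73
h_28 = 551·73 + 510·762 = 18
h_29 = 551·18 + 510·73 = 734
h_30 = 551·734 + 510·18 = 933
h_31 = 551·933 + 510·734 = 503
h_32 = 551·503 + 510·933 = 269
h_33 = 551·269 + 510·503 = 140
h_34 = 551·140 + 510·269 = 422
h_35 = 551·422 + 510·140 = 213
h_36 = 551·213 + 510·422 = 622
h_37 = 551·622 + 510·213 = 329
h_38 = 551·329 + 510·622 = 53
h_39 = 551·53 + 510·329 = 238
h_40 = 551·238 + 510·53 = 764
h_41 = 551·764 + 510·238 = 511
h_42 = 551·511 + 510·764 = 216
h_43 = 551·216 + 510·511 = 242
h_44 = 551·242 + 510·216 = 333
h_45 = 551·333 + 510·242 = 167
h_46 = 551·167 + 510·333 = 516
h_47 = 551·516 + 510·167 = 192
h_48 = 551·192 + 510·516 = 667
h_49 = 551·667 + 510·192 = 288
h_50 = 551·288 + 510·667 = 412
h_51 = 551·412 + 510·288 = 562
h_52 = 551·562 + 510·412 = 147
h_53 = 551·147 + 510·562 = 341
h_54 = 551·341 + 510·147 = 521
h_55 = 551·521 + 510·341 = 877
h_56 = 551·877 + 510·521 = 259
h_57 = 551·259 + 510·877 = 723
h_58 = 551·723 + 510·259 = 738
h_59 = 551·738 + 510·723 = 456
h_60 = 551·456 + 510·738 = 38
h_61 = 551·38 + 510·456 = 239
h_62 = 551·239 + 510·38 = 728
h_63 = 551·728 + 510·239 = 356
h_64 = 551·356 + 510·728 = 378
h_65 = 551·378 + 510·356 = 364
h_66 = 551·364 + 510·378 = 843
h_67 = 551·843 + 510·364 = 337
h_68 = 551·337 + 510·843 = 127
h_69 = 551·127 + 510·337 = 696
h_70 = 551·696 + 510·127 = 270
h_71 = 551·270 + 510·696 = 239
h_72 = 551·239 + 510·270 = 995
h_73 = 551·995 + 510·239 = 159
h_74 = 551·159 + 510·995 = 758
h_75 = 551·758 + 510·159 = 302
h_76 = 551·302 + 510·758 = 50
h_77 = 551·50 + 510·302 = 959
h_78 = 551·959 + 510·50 = 977
h_79 = 551·977 + 510·959 = 255
h_80 = 551·255 + 510·977 = 78
h_81 = 551·78 + 510·255 = 489
h_82 = 551·489 + 510·78 = 465
h_83 = 551·465 + 510·489 = 96
h_84 = 551·96 + 510·465 = 463
h_85 = 551·463 + 510·96 = 364
h_86 = 551·364 + 510·463 = 806
h_87 = 551·806 + 510·364 = 130
h_88 = 551·130 + 510·806 = 388
h_89 = 551·388 + 510·130 = 595
h_90 = 551·595 + 510·388 = 36
h_91 = 551·36 + 510·595 = 406
h_92 = 551·406 + 510·36 = 915
h_93 = 551·915 + 510·406 = 889
h_94 = 551·889 + 510·915 = 966
h_95 = 551·966 + 510·889 = 872
h_96 = 551·872 + 510·966 = 456
h_97 = 551·456 + 510·872 = 775
h_98 = 551·775 + 510·456 = 708
h_99 = 551·708 + 510·775 = 356
h_100 = 551·356 + 510·708 = 268
h_101 = 551·268 + 510·356 = 294
h_102 = 551·294 + 510·268 = 10
h_103 = 551·10 + 510·294 = 64
h_104 = 551·64 + 510·10 = 4
h_105 = 551·4 + 510·64 = 538
h_106 = 551·538 + 510·4 = 823

823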